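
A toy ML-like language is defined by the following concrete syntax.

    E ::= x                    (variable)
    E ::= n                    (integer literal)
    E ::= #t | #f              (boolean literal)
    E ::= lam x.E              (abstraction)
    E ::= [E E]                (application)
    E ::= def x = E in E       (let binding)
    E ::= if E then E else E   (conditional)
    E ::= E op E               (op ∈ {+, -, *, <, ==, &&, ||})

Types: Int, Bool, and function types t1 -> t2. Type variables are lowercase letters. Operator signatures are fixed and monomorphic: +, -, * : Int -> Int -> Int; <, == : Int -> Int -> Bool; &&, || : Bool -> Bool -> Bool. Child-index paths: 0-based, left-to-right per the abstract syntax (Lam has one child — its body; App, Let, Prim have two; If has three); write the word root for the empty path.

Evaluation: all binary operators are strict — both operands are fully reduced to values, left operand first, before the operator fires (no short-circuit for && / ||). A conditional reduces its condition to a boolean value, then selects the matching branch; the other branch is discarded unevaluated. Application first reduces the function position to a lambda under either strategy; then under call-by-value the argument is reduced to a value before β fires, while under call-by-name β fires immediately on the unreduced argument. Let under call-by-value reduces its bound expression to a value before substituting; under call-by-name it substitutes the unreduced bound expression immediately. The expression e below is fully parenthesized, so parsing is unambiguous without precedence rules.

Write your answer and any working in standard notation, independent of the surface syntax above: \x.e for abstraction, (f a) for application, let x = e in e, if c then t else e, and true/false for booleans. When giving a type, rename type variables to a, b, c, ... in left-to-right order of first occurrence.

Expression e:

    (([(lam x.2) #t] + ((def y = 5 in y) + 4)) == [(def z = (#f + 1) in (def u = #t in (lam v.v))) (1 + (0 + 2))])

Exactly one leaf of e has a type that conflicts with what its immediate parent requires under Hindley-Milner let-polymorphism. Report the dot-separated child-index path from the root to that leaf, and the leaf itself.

Working:
\x._ : a -> Int
  unify a -> Int ~ Bool -> b
  unify a ~ Bool
  unify Int ~ b
_ _ : Int
  unify Int ~ Int
let y : Int
y : Int
  unify Int ~ Int
  unify Int ~ Int
  unify Int ~ Int
  unify Int ~ Int
  unify Bool ~ Int
  FAIL: mismatch Bool ~ Int

Answer: 1.0.0.0 : false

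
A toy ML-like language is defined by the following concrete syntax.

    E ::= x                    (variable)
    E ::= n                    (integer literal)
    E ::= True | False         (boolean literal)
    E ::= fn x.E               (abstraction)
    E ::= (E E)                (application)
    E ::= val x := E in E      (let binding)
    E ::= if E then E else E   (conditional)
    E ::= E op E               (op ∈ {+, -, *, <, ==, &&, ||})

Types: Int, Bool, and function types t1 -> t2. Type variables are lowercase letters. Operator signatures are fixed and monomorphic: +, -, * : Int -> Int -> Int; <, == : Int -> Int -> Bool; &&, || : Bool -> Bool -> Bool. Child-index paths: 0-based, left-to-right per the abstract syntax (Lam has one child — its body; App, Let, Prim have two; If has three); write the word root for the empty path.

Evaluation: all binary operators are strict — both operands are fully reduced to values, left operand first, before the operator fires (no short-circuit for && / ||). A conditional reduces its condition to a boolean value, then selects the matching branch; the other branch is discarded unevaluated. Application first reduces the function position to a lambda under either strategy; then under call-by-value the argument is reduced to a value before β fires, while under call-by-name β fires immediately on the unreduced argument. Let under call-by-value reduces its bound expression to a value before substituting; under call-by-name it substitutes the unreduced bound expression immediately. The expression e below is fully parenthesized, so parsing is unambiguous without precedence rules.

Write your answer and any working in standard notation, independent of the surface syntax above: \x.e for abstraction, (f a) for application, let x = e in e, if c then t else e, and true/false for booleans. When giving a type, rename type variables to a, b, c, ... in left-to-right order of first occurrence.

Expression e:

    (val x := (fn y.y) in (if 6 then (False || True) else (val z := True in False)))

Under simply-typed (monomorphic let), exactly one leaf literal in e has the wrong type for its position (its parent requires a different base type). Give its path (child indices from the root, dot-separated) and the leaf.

Working:
y : a
\y._ : a -> a
let x : a -> a
  unify Int ~ Bool
  FAIL: mismatch Int ~ Bool

Answer: 1.0 : 6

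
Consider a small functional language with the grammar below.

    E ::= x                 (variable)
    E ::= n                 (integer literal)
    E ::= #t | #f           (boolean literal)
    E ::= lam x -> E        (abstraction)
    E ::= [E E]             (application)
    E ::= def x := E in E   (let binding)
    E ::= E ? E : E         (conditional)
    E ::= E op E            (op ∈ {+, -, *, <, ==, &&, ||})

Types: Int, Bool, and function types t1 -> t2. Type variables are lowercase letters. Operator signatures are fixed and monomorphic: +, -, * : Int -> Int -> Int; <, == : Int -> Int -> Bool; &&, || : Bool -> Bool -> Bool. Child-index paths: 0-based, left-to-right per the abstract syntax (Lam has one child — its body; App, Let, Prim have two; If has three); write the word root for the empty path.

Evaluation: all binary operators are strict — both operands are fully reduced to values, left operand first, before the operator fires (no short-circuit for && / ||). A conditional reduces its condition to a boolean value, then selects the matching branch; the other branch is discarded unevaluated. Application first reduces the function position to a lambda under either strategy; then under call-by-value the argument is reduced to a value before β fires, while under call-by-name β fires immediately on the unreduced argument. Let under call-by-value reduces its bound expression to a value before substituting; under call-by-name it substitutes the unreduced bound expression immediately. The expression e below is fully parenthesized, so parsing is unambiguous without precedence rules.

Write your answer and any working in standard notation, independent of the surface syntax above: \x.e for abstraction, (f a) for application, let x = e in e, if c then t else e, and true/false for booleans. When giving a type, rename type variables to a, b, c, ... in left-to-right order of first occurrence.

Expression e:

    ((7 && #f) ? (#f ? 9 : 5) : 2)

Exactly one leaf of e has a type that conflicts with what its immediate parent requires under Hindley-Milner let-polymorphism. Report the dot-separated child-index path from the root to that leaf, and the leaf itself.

Working:
  unify Int ~ Bool
  FAIL: mismatch Int ~ Bool

Answer: 0.0 : 7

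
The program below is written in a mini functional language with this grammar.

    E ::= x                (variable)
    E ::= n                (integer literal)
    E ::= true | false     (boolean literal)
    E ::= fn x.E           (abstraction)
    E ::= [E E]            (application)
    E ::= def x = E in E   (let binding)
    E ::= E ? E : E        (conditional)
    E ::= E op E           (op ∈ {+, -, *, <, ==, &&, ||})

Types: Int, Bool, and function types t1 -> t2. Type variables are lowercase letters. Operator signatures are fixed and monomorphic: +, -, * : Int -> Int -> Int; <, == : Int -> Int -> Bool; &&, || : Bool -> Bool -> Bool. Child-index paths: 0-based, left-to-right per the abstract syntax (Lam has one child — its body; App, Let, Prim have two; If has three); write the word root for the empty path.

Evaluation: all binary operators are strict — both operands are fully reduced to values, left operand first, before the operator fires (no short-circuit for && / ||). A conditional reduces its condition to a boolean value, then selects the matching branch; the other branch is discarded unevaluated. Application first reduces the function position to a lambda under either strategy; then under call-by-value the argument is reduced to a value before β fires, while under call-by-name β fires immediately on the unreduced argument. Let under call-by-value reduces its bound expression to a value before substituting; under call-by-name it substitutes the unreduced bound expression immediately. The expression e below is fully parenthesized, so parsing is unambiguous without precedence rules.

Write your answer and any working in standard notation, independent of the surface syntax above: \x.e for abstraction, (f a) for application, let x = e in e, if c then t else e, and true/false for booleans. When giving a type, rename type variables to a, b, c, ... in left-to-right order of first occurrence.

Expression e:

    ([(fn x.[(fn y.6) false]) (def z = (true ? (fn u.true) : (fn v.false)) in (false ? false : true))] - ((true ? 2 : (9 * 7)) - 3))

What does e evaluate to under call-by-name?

Answer: 7

Derivation:
step 0: (((\x.((\y.6) false)) (let z = (if true then (\u.true) else (\v.false)) in (if false then false else true))) - ((if true then 2 else (9 * 7)) - 3))
step 1: [beta@0] (((\y.6) false) - ((if true then 2 else (9 * 7)) - 3))
step 2: [beta@0] (6 - ((if true then 2 else (9 * 7)) - 3))
step 3: [if@1.0] (6 - (2 - 3))
step 4: [delta@1] (6 - -1)
step 5: [delta@root] 7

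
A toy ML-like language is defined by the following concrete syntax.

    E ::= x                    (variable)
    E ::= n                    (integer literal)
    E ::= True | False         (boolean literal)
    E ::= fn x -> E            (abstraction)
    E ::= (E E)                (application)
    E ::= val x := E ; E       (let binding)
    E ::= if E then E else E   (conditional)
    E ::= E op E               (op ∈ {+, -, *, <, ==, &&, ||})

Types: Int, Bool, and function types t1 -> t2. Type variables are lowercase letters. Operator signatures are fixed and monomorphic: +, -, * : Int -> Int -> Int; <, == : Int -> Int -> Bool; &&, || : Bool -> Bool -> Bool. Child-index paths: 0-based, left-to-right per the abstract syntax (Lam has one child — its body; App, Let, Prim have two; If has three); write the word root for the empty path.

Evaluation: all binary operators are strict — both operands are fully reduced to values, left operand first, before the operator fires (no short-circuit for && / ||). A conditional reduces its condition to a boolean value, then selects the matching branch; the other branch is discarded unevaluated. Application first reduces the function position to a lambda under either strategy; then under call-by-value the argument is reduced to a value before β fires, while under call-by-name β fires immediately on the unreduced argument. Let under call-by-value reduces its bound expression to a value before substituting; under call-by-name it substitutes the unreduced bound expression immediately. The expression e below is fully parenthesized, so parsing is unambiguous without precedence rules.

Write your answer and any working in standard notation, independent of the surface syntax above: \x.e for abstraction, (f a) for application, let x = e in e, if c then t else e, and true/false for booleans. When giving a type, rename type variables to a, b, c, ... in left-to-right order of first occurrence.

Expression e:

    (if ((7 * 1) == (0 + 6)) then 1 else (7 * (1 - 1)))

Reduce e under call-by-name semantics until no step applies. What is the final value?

Working:
step 0: (if ((7 * 1) == (0 + 6)) then 1 else (7 * (1 - 1)))
step 1: [delta@0.0] (if (7 == (0 + 6)) then 1 else (7 * (1 - 1)))
step 2: [delta@0.1] (if (7 == 6) then 1 else (7 * (1 - 1)))
step 3: [delta@0] (if false then 1 else (7 * (1 - 1)))
step 4: [if@root] (7 * (1 - 1))
step 5: [delta@1] (7 * 0)
step 6: [delta@root] 0

Answer: 0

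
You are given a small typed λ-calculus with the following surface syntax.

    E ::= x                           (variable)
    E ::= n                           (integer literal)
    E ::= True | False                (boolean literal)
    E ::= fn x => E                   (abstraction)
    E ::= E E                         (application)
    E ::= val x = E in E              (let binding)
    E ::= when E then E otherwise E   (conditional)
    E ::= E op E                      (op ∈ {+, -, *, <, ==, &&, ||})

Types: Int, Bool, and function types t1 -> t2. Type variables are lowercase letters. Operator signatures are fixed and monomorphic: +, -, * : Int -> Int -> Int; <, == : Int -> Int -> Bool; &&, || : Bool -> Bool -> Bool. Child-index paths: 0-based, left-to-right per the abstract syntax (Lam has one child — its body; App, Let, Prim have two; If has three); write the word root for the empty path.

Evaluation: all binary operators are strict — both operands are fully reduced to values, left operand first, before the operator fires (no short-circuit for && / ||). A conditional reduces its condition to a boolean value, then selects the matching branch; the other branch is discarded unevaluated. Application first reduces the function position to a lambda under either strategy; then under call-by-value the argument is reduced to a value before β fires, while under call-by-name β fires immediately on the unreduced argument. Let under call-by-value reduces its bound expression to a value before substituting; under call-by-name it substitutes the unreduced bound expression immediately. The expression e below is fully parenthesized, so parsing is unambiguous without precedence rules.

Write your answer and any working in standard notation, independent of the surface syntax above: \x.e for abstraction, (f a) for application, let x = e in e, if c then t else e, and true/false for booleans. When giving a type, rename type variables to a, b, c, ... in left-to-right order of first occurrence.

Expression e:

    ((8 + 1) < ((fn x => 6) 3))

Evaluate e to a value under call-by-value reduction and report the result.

Derivation:
step 0: ((8 + 1) < ((\x.6) 3))
step 1: [delta@0] (9 < ((\x.6) 3))
step 2: [beta@1] (9 < 6)
step 3: [delta@root] false

Answer: false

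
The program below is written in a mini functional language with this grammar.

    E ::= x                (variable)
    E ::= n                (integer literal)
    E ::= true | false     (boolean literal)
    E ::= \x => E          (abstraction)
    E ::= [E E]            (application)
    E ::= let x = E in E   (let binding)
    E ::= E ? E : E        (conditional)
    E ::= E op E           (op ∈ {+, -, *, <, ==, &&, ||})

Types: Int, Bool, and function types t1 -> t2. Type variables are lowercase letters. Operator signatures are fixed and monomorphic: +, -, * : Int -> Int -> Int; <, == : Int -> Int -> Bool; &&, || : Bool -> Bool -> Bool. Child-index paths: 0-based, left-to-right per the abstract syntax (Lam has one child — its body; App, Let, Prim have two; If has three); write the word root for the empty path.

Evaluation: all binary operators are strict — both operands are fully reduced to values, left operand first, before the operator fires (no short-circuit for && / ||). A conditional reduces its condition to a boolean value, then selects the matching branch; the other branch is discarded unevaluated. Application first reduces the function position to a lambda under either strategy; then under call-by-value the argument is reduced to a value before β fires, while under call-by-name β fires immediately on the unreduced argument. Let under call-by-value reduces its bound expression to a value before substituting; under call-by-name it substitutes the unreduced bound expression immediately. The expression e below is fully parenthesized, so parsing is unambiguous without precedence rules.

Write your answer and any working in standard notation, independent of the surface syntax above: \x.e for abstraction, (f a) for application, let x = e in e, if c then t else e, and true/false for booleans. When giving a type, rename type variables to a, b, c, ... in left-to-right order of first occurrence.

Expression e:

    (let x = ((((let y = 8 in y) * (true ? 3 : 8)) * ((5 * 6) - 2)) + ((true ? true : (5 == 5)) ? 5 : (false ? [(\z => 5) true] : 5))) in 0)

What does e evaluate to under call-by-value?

Answer: 0

Trace:
step 0: (let x = ((((let y = 8 in y) * (if true then 3 else 8)) * ((5 * 6) - 2)) + (if (if true then true else (5 == 5)) then 5 else (if false then ((\z.5) true) else 5))) in 0)
step 1: [let@0.0.0.0] (let x = (((8 * (if true then 3 else 8)) * ((5 * 6) - 2)) + (if (if true then true else (5 == 5)) then 5 else (if false then ((\z.5) true) else 5))) in 0)
step 2: [if@0.0.0.1] (let x = (((8 * 3) * ((5 * 6) - 2)) + (if (if true then true else (5 == 5)) then 5 else (if false then ((\z.5) true) else 5))) in 0)
step 3: [delta@0.0.0] (let x = ((24 * ((5 * 6) - 2)) + (if (if true then true else (5 == 5)) then 5 else (if false then ((\z.5) true) else 5))) in 0)
step 4: [delta@0.0.1.0] (let x = ((24 * (30 - 2)) + (if (if true then true else (5 == 5)) then 5 else (if false then ((\z.5) true) else 5))) in 0)
step 5: [delta@0.0.1] (let x = ((24 * 28) + (if (if true then true else (5 == 5)) then 5 else (if false then ((\z.5) true) else 5))) in 0)
step 6: [delta@0.0] (let x = (672 + (if (if true then true else (5 == 5)) then 5 else (if false then ((\z.5) true) else 5))) in 0)
step 7: [if@0.1.0] (let x = (672 + (if true then 5 else (if false then ((\z.5) true) else 5))) in 0)
step 8: [if@0.1] (let x = (672 + 5) in 0)
step 9: [delta@0] (let x = 677 in 0)
step 10: [let@root] 0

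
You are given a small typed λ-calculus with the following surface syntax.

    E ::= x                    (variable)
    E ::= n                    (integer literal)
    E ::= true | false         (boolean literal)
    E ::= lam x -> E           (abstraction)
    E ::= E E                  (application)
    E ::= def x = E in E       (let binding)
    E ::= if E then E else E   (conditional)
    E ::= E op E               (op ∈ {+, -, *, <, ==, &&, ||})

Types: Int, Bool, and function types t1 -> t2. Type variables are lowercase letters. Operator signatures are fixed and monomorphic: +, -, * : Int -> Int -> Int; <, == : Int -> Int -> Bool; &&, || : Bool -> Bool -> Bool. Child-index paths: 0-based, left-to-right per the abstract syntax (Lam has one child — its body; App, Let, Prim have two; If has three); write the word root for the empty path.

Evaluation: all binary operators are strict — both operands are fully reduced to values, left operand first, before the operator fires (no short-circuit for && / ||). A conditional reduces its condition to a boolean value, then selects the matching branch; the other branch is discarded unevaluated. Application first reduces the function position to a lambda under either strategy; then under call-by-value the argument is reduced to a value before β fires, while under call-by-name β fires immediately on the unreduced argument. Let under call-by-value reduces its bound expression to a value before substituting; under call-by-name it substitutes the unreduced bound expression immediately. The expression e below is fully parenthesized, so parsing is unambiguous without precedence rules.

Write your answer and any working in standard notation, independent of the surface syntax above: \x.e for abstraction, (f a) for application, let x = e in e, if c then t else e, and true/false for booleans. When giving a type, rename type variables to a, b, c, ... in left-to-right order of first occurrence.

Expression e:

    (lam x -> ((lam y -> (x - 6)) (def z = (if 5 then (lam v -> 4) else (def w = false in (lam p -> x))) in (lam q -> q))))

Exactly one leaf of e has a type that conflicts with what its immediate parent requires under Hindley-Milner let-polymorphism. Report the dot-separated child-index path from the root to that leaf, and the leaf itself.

Working:
x : a
  unify a ~ Int
  unify Int ~ Int
\y._ : b -> Int
  unify Int ~ Bool
  FAIL: mismatch Int ~ Bool

Answer: 0.1.0.0 : 5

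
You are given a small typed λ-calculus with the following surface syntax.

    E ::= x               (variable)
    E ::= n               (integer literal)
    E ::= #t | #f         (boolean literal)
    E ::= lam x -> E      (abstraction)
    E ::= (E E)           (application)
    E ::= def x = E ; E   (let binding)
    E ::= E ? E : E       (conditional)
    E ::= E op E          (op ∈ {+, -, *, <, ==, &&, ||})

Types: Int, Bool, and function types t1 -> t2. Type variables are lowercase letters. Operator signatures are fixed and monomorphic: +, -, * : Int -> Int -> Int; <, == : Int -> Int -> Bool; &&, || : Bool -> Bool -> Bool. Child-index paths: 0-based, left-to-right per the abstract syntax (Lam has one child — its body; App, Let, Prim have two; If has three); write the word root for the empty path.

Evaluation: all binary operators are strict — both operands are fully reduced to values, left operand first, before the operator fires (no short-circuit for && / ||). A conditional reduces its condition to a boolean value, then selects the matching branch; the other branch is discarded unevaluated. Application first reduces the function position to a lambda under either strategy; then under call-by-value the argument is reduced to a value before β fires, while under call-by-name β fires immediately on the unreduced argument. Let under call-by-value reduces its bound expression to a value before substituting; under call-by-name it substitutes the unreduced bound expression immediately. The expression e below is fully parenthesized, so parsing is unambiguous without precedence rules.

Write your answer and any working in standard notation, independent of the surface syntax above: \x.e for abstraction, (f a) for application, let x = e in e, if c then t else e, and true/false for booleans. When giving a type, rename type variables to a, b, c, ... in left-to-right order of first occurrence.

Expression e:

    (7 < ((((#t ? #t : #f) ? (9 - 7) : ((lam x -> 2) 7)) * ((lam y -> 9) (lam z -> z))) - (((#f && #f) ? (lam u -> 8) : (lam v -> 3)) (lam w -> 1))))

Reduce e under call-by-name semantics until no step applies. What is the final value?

Answer: true

Derivation:
step 0: (7 < (((if (if true then true else false) then (9 - 7) else ((\x.2) 7)) * ((\y.9) (\z.z))) - ((if (false && false) then (\u.8) else (\v.3)) (\w.1))))
step 1: [if@1.0.0.0] (7 < (((if true then (9 - 7) else ((\x.2) 7)) * ((\y.9) (\z.z))) - ((if (false && false) then (\u.8) else (\v.3)) (\w.1))))
step 2: [if@1.0.0] (7 < (((9 - 7) * ((\y.9) (\z.z))) - ((if (false && false) then (\u.8) else (\v.3)) (\w.1))))
step 3: [delta@1.0.0] (7 < ((2 * ((\y.9) (\z.z))) - ((if (false && false) then (\u.8) else (\v.3)) (\w.1))))
step 4: [beta@1.0.1] (7 < ((2 * 9) - ((if (false && false) then (\u.8) else (\v.3)) (\w.1))))
step 5: [delta@1.0] (7 < (18 - ((if (false && false) then (\u.8) else (\v.3)) (\w.1))))
step 6: [delta@1.1.0.0] (7 < (18 - ((if false then (\u.8) else (\v.3)) (\w.1))))
step 7: [if@1.1.0] (7 < (18 - ((\v.3) (\w.1))))
step 8: [beta@1.1] (7 < (18 - 3))
step 9: [delta@1] (7 < 15)
step 10: [delta@root] true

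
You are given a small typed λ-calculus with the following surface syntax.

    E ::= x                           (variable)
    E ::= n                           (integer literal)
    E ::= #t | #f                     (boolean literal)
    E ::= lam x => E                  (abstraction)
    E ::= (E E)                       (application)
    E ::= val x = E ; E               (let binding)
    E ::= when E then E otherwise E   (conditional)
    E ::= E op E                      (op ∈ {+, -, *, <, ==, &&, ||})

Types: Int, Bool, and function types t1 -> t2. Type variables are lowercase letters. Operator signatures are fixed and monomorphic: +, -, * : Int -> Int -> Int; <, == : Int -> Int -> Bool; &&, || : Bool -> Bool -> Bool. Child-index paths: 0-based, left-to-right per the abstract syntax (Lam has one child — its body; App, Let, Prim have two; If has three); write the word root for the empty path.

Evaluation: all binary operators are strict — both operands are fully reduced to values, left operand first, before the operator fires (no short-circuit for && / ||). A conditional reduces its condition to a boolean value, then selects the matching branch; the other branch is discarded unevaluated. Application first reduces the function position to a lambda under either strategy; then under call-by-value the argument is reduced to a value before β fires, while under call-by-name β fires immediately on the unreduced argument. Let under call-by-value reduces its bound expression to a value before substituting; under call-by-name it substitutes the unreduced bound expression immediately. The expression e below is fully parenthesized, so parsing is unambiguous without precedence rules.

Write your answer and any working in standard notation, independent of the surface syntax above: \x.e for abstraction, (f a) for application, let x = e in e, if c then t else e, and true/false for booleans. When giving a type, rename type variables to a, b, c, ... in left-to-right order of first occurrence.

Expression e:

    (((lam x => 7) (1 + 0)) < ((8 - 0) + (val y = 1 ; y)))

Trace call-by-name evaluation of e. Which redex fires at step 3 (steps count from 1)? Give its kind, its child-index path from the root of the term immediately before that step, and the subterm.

Answer: let at 1.1 : (let y = 1 in y)

Derivation:
step 0: (((\x.7) (1 + 0)) < ((8 - 0) + (let y = 1 in y)))
step 1: [beta@0] (7 < ((8 - 0) + (let y = 1 in y)))
step 2: [delta@1.0] (7 < (8 + (let y = 1 in y)))
step 3: [let@1.1] (7 < (8 + 1))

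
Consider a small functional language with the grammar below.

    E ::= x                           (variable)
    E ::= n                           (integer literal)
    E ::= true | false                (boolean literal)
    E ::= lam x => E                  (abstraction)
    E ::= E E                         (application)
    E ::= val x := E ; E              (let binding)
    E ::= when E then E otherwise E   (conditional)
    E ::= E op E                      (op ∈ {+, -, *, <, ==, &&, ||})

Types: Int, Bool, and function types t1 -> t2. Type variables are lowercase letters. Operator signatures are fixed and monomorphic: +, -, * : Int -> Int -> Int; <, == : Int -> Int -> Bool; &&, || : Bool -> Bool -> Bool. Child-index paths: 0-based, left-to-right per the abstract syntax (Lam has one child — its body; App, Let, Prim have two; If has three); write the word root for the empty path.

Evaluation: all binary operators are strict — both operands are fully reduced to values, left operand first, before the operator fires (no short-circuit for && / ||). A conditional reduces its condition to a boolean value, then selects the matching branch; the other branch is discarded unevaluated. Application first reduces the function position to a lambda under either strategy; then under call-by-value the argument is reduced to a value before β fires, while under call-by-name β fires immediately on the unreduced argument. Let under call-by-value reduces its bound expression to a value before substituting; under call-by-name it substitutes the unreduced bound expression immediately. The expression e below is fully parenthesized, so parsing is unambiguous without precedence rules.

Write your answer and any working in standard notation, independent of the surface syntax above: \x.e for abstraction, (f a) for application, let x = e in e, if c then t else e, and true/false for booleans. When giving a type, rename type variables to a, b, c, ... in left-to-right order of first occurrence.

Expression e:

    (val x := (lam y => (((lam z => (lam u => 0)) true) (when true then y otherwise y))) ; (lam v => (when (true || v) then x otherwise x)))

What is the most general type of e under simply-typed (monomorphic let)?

Derivation:
\u._ : c -> Int
\z._ : b -> c -> Int
  unify b -> c -> Int ~ Bool -> d
  unify b ~ Bool
  unify c -> Int ~ d
_ _ : c -> Int
  unify Bool ~ Bool
y : a
y : a
  unify a ~ a
  unify c -> Int ~ a -> e
  unify c ~ a
  unify Int ~ e
_ _ : Int
\y._ : a -> Int
let x : a -> Int
  unify Bool ~ Bool
v : f
  unify f ~ Bool
  unify Bool ~ Bool
x : a -> Int
x : a -> Int
  unify a -> Int ~ a -> Int
  unify a ~ a
  unify Int ~ Int
\v._ : Bool -> a -> Int

Answer: Bool -> a -> Int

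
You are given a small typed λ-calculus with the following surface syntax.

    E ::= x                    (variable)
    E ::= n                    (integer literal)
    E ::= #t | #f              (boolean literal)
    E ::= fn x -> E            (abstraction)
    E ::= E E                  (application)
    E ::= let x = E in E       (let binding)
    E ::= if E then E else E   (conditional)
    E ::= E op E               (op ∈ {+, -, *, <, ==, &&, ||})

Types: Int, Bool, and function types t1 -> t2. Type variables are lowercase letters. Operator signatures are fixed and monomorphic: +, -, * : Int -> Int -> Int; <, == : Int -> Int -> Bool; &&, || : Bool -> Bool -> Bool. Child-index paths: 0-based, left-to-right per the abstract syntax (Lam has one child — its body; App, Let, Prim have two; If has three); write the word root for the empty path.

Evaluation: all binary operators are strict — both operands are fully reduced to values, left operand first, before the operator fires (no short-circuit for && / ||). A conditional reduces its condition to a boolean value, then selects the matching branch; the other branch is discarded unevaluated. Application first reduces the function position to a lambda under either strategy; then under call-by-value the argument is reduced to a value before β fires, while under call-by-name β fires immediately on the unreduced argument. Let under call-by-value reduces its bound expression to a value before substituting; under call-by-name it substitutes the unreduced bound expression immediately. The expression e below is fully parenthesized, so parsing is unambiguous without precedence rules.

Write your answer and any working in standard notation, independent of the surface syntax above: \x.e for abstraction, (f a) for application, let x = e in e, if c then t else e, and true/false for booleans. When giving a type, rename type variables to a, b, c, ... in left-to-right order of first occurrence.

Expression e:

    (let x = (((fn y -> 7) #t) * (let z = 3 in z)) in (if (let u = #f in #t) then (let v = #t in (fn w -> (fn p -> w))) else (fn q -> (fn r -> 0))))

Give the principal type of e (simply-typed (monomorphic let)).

Derivation:
\y._ : a -> Int
  unify a -> Int ~ Bool -> b
  unify a ~ Bool
  unify Int ~ b
_ _ : Int
  unify Int ~ Int
let z : Int
z : Int
  unify Int ~ Int
let x : Int
let u : Bool
  unify Bool ~ Bool
let v : Bool
w : c
\p._ : d -> c
\w._ : c -> d -> c
\r._ : f -> Int
\q._ : e -> f -> Int
  unify c -> d -> c ~ e -> f -> Int
  unify c ~ e
  unify d -> e ~ f -> Int
  unify d ~ f
  unify e ~ Int

Answer: Int -> a -> Int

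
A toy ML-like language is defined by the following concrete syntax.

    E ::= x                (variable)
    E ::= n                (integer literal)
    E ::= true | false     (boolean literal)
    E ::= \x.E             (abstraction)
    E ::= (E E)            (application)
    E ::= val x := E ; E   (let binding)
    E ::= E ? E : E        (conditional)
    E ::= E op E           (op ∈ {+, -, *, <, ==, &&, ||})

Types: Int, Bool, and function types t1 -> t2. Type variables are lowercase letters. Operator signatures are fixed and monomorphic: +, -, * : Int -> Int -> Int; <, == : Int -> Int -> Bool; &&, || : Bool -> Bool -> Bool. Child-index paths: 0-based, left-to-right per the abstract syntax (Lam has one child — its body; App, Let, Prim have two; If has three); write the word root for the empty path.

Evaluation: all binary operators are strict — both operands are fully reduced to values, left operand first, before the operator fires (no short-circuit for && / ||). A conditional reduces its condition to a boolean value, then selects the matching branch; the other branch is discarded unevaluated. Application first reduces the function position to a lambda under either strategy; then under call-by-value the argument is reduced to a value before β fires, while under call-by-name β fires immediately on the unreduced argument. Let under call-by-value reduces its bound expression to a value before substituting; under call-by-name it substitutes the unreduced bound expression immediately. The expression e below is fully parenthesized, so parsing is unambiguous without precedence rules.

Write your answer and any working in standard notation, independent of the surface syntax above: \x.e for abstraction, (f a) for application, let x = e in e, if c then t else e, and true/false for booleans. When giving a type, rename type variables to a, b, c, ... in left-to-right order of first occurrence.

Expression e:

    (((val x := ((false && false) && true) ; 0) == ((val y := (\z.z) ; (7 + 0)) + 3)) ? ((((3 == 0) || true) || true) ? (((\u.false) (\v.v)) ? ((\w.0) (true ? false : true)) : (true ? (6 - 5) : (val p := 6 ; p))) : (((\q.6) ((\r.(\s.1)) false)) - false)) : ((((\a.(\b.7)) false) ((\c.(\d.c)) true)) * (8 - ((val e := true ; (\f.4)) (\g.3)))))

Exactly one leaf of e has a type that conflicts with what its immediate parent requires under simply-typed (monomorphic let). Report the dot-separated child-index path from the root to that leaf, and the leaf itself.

Answer: 1.2.1 : false

Working:
  unify Bool ~ Bool
  unify Bool ~ Bool
  unify Bool ~ Bool
  unify Bool ~ Bool
let x : Bool
  unify Int ~ Int
z : a
\z._ : a -> a
let y : a -> a
  unify Int ~ Int
  unify Int ~ Int
  unify Int ~ Int
  unify Int ~ Int
  unify Int ~ Int
  unify Bool ~ Bool
  unify Int ~ Int
  unify Int ~ Int
  unify Bool ~ Bool
  unify Bool ~ Bool
  unify Bool ~ Bool
  unify Bool ~ Bool
  unify Bool ~ Bool
\u._ : b -> Bool
v : c
\v._ : c -> c
  unify b -> Bool ~ (c -> c) -> d
  unify b ~ c -> c
  unify Bool ~ d
_ _ : Bool
  unify Bool ~ Bool
\w._ : e -> Int
  unify Bool ~ Bool
  unify Bool ~ Bool
  unify e -> Int ~ Bool -> f
  unify e ~ Bool
  unify Int ~ f
_ _ : Int
  unify Bool ~ Bool
  unify Int ~ Int
  unify Int ~ Int
let p : Int
p : Int
  unify Int ~ Int
  unify Int ~ Int
\q._ : g -> Int
\s._ : i -> Int
\r._ : h -> i -> Int
  unify h -> i -> Int ~ Bool -> j
  unify h ~ Bool
  unify i -> Int ~ j
_ _ : i -> Int
  unify g -> Int ~ (i -> Int) -> k
  unify g ~ i -> Int
  unify Int ~ k
_ _ : Int
  unify Int ~ Int
  unify Bool ~ Int
  FAIL: mismatch Bool ~ Int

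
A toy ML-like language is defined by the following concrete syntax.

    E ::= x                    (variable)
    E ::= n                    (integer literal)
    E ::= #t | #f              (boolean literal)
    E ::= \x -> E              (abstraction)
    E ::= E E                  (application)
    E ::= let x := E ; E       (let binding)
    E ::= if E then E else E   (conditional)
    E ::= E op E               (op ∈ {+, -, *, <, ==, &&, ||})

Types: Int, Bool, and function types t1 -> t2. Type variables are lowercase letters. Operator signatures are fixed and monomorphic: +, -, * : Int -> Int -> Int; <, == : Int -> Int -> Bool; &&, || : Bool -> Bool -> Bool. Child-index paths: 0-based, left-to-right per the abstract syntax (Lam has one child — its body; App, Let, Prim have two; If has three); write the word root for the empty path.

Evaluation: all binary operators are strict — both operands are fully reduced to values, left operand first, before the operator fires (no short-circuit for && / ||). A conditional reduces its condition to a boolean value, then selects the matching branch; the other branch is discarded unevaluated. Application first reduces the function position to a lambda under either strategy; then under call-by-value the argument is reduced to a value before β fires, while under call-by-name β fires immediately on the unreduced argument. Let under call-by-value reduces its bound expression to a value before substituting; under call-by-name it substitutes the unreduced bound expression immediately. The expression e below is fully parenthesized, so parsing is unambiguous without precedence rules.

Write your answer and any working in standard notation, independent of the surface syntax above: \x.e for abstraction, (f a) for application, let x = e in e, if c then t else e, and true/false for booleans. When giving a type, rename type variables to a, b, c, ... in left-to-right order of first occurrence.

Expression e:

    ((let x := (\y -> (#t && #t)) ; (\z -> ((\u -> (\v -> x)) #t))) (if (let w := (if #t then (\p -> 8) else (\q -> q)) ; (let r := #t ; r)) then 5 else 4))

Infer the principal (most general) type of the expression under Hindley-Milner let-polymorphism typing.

Derivation:
  unify Bool ~ Bool
  unify Bool ~ Bool
\y._ : a -> Bool
let x : forall. a -> Bool
x : e -> Bool
\v._ : d -> e -> Bool
\u._ : c -> d -> e -> Bool
  unify c -> d -> e -> Bool ~ Bool -> f
  unify c ~ Bool
  unify d -> e -> Bool ~ f
_ _ : d -> e -> Bool
\z._ : b -> d -> e -> Bool
  unify Bool ~ Bool
\p._ : g -> Int
q : h
\q._ : h -> h
  unify g -> Int ~ h -> h
  unify g ~ h
  unify Int ~ h
let w : Int -> Int
let r : Bool
r : Bool
  unify Bool ~ Bool
  unify Int ~ Int
  unify b -> d -> e -> Bool ~ Int -> i
  unify b ~ Int
  unify d -> e -> Bool ~ i
_ _ : d -> e -> Bool

Answer: a -> b -> Bool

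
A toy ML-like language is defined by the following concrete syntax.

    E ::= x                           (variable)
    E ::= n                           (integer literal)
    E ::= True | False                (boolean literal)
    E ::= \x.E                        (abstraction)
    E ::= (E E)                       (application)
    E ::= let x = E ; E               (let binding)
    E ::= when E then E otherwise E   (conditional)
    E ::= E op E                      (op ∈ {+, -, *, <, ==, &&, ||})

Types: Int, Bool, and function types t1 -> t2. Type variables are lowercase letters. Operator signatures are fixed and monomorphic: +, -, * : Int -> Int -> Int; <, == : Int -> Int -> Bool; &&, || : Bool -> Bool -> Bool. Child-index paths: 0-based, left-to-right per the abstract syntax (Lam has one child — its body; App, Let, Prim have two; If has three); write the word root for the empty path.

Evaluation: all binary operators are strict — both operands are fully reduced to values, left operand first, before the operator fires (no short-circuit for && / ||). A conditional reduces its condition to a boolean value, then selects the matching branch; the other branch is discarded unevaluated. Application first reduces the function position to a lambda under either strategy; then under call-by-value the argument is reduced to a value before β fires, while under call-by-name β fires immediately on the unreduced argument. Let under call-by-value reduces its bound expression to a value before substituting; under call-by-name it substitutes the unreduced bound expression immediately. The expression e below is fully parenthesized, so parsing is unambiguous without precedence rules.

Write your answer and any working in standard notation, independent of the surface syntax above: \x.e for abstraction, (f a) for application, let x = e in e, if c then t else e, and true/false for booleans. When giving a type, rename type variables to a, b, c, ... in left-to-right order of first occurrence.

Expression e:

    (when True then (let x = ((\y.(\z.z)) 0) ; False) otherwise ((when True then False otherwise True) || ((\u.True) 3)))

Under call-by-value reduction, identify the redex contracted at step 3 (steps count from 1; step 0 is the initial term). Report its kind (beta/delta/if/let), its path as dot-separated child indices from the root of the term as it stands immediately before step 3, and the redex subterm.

Working:
step 0: (if true then (let x = ((\y.(\z.z)) 0) in false) else ((if true then false else true) || ((\u.true) 3)))
step 1: [if@root] (let x = ((\y.(\z.z)) 0) in false)
step 2: [beta@0] (let x = (\z.z) in false)
step 3: [let@root] false

Answer: let at root : (let x = (\z.z) in false)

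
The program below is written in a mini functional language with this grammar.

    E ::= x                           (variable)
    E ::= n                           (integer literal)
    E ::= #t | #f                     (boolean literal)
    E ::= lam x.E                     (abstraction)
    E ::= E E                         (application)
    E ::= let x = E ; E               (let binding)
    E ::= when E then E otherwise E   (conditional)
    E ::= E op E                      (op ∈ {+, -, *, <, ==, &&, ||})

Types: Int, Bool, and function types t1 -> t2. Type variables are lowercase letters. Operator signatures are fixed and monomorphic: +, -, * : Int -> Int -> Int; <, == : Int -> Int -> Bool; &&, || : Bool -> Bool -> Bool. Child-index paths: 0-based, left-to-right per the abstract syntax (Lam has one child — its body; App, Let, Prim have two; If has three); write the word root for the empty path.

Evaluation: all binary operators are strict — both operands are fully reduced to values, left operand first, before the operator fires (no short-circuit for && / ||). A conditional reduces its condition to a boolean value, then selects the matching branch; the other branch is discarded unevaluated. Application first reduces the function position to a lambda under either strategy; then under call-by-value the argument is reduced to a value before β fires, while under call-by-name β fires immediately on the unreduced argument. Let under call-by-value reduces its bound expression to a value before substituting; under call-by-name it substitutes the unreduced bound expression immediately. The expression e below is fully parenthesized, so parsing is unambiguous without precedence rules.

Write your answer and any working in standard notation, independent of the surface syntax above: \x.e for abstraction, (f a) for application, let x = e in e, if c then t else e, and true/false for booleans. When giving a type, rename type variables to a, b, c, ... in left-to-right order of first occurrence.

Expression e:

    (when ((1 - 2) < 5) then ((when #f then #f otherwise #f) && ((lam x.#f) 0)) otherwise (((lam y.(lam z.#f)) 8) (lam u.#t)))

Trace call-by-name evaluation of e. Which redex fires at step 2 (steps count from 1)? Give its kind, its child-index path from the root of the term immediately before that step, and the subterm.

Derivation:
step 0: (if ((1 - 2) < 5) then ((if false then false else false) && ((\x.false) 0)) else (((\y.(\z.false)) 8) (\u.true)))
step 1: [delta@0.0] (if (-1 < 5) then ((if false then false else false) && ((\x.false) 0)) else (((\y.(\z.false)) 8) (\u.true)))
step 2: [delta@0] (if true then ((if false then false else false) && ((\x.false) 0)) else (((\y.(\z.false)) 8) (\u.true)))

Answer: delta at 0 : (-1 < 5)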